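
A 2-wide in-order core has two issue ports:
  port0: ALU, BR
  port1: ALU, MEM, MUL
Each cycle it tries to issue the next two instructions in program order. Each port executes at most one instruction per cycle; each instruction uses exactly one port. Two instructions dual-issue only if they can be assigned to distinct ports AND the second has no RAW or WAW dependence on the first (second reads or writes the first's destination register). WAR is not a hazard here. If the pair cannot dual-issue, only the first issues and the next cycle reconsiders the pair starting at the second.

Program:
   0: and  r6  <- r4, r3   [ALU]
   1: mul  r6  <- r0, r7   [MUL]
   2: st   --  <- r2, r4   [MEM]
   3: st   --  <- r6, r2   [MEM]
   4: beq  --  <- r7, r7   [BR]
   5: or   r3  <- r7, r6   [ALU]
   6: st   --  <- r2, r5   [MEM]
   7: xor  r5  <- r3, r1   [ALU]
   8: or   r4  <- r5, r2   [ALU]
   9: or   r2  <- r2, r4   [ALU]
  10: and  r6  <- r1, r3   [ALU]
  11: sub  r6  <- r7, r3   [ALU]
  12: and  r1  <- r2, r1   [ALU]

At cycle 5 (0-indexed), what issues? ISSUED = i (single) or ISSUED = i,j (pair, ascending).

  cy0 -> i0 (and.ALU) WAW r6
  cy1 -> i1 (mul.MUL) no-port MUL/MEM
  cy2 -> i2 (st.MEM) no-port MEM/MEM
  cy3 -> i3&i4 (st.MEM+beq.BR) dual
  cy4 -> i5&i6 (or.ALU+st.MEM) dual
  cy5 -> i7 (xor.ALU) RAW r5
  cy6 -> i8 (or.ALU) RAW r4
  cy7 -> i9&i10 (or.ALU+and.ALU) dual
  cy8 -> i11&i12 (sub.ALU+and.ALU) dual

ISSUED = 7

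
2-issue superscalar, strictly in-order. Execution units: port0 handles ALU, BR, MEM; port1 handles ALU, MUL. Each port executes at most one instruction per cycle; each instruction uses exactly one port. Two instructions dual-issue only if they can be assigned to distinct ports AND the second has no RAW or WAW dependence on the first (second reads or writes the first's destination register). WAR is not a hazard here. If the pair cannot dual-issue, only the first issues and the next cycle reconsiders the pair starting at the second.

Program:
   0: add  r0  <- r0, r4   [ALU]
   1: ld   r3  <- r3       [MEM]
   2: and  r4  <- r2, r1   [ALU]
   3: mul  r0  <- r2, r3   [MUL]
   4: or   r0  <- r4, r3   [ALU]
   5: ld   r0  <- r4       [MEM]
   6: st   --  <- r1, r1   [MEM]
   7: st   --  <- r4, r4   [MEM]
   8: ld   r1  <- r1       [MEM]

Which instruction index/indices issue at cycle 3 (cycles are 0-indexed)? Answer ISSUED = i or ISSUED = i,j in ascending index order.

ISSUED = 5

0. add/ld @i0,i1  | dual
1. and/mul @i2,i3  | dual
2. or @i4  | WAW r0
3. ld @i5  | no-port MEM/MEM
4. st @i6  | no-port MEM/MEM
5. st @i7  | no-port MEM/MEM
6. ld @i8  | tail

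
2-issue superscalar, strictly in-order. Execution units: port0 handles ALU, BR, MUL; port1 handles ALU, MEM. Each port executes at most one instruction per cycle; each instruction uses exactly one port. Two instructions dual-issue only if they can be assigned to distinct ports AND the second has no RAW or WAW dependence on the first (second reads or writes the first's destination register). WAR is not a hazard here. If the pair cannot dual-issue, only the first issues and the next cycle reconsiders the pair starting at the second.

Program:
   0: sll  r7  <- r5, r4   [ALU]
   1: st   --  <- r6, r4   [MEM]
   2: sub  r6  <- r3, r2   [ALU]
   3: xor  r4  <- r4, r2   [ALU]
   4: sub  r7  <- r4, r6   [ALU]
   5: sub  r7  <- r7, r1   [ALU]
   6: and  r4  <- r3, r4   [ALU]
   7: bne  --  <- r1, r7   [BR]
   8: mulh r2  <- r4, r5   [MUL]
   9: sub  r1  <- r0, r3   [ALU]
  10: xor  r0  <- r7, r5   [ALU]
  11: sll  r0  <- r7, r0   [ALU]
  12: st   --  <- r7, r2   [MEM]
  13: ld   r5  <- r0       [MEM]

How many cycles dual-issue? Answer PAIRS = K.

[0] i0+i1  sll.ALU;st.MEM  -- pair
[1] i2+i3  sub.ALU;xor.ALU  -- pair
[2] i4  sub.ALU  -- RAW+WAW r7
[3] i5+i6  sub.ALU;and.ALU  -- pair
[4] i7  bne.BR  -- no-port BR/MUL
[5] i8+i9  mulh.MUL;sub.ALU  -- pair
[6] i10  xor.ALU  -- RAW+WAW r0
[7] i11+i12  sll.ALU;st.MEM  -- pair
[8] i13  ld.MEM  -- tail

PAIRS = 5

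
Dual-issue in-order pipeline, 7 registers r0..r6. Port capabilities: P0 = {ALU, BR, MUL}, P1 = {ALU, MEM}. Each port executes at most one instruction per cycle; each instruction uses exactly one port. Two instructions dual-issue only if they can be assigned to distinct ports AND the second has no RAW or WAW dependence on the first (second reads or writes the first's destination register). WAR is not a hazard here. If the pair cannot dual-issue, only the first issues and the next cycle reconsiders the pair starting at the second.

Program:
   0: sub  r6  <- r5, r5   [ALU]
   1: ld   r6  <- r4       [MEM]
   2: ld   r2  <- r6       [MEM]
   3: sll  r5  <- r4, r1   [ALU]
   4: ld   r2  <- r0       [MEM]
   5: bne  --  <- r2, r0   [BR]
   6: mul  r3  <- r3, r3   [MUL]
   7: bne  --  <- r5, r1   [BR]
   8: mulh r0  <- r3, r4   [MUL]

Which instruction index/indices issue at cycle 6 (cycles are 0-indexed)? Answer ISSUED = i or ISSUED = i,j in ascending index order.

ISSUED = 7

[0] i0  sub.ALU  -- WAW r6
[1] i1  ld.MEM  -- no-port MEM/MEM
[2] i2&i3  ld.MEM sll.ALU  -- pair
[3] i4  ld.MEM  -- RAW r2
[4] i5  bne.BR  -- no-port BR/MUL
[5] i6  mul.MUL  -- no-port MUL/BR
[6] i7  bne.BR  -- no-port BR/MUL
[7] i8  mulh.MUL  -- tail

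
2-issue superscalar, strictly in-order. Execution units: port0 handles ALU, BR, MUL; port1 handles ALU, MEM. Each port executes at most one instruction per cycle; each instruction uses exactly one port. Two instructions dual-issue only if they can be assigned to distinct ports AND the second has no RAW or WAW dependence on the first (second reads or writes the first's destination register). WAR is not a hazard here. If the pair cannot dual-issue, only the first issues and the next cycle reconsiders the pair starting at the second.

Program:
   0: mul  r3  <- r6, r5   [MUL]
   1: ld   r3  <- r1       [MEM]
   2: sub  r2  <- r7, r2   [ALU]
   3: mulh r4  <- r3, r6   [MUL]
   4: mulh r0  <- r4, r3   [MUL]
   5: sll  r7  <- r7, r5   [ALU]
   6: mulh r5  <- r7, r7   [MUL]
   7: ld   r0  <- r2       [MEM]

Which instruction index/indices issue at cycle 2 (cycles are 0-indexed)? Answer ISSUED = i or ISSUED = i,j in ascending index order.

  cy0 -> i0 (mul.MUL) WAW r3
  cy1 -> i1+i2 (ld.MEM sub.ALU) pair
  cy2 -> i3 (mulh.MUL) no-port MUL/MUL
  cy3 -> i4+i5 (mulh.MUL sll.ALU) pair
  cy4 -> i6+i7 (mulh.MUL ld.MEM) pair

ISSUED = 3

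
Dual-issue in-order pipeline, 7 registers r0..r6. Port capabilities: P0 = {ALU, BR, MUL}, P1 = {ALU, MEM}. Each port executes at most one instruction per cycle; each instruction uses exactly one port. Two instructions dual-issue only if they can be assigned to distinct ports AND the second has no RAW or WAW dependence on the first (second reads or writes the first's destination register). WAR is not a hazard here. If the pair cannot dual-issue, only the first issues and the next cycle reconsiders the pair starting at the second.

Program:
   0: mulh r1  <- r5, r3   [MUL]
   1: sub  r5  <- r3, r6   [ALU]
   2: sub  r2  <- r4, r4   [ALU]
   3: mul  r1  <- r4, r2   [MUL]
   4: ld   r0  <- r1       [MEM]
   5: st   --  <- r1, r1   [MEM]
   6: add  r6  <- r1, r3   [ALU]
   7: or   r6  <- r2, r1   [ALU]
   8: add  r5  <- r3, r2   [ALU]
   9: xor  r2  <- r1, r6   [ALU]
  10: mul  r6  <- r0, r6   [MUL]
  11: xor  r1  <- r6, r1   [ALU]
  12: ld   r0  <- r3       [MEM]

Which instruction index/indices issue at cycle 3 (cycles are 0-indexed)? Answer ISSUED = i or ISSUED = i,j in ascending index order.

ISSUED = 4

0. mulh.MUL sub.ALU @i0,i1  | 2-wide
1. sub.ALU @i2  | RAW r2
2. mul.MUL @i3  | RAW r1
3. ld.MEM @i4  | no-port MEM/MEM
4. st.MEM add.ALU @i5,i6  | 2-wide
5. or.ALU add.ALU @i7,i8  | 2-wide
6. xor.ALU mul.MUL @i9,i10  | 2-wide
7. xor.ALU ld.MEM @i11,i12  | 2-wide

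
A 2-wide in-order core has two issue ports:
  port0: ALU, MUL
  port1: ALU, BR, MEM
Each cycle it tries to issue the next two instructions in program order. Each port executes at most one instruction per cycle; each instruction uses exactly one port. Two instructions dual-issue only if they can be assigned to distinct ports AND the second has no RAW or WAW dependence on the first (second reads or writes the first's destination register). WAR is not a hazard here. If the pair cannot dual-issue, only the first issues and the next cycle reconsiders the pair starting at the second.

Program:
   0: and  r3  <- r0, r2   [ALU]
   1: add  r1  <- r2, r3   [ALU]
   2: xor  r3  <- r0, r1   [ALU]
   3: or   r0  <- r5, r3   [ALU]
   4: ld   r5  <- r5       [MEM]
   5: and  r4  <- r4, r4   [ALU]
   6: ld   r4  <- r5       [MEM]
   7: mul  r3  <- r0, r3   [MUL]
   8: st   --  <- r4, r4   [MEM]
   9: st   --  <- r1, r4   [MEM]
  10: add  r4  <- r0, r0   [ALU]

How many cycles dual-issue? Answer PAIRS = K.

c0: i0 and  RAW r3
c1: i1 add  RAW r1
c2: i2 xor  RAW r3
c3: i3+i4 or ld  2-wide
c4: i5 and  WAW r4
c5: i6+i7 ld mul  2-wide
c6: i8 st  no-port MEM/MEM
c7: i9+i10 st add  2-wide

PAIRS = 3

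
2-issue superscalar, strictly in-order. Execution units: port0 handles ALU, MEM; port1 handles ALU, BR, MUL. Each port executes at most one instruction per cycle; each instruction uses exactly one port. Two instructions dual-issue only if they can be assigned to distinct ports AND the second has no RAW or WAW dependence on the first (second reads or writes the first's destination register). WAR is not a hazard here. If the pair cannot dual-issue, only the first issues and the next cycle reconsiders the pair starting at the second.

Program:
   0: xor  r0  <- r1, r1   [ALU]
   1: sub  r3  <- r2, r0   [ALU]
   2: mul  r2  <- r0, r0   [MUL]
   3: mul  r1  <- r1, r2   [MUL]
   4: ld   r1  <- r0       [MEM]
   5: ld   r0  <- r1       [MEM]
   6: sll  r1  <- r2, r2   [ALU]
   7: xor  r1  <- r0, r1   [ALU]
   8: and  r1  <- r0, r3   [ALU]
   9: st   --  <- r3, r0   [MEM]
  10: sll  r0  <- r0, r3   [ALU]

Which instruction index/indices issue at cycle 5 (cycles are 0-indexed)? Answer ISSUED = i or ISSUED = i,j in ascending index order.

ISSUED = 7

#0 head=0: xor i0 RAW r0
#1 head=1: sub;mul i1,i2 pair
#2 head=3: mul i3 WAW r1
#3 head=4: ld i4 no-port MEM/MEM
#4 head=5: ld;sll i5,i6 pair
#5 head=7: xor i7 WAW r1
#6 head=8: and;st i8,i9 pair
#7 head=10: sll i10 tail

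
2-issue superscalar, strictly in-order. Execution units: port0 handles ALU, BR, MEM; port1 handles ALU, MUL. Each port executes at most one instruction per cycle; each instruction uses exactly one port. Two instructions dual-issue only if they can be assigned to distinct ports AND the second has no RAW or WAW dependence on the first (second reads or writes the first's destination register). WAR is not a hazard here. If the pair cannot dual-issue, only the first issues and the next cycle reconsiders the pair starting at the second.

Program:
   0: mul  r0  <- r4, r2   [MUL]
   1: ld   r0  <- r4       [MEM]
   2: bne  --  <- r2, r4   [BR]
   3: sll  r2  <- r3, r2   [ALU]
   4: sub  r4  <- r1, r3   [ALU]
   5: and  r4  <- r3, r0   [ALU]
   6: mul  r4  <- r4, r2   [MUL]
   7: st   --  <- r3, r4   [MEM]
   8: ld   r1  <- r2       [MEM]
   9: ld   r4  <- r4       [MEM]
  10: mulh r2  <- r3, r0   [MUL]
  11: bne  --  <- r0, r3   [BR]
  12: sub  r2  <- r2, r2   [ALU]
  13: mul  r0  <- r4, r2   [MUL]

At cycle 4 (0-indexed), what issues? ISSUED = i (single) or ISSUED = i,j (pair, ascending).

t=0 i0:mul ; WAW r0
t=1 i1:ld ; no-port MEM/BR
t=2 i2+i3:bne;sll ; pair
t=3 i4:sub ; WAW r4
t=4 i5:and ; RAW+WAW r4
t=5 i6:mul ; RAW r4
t=6 i7:st ; no-port MEM/MEM
t=7 i8:ld ; no-port MEM/MEM
t=8 i9+i10:ld;mulh ; pair
t=9 i11+i12:bne;sub ; pair
t=10 i13:mul ; tail

ISSUED = 5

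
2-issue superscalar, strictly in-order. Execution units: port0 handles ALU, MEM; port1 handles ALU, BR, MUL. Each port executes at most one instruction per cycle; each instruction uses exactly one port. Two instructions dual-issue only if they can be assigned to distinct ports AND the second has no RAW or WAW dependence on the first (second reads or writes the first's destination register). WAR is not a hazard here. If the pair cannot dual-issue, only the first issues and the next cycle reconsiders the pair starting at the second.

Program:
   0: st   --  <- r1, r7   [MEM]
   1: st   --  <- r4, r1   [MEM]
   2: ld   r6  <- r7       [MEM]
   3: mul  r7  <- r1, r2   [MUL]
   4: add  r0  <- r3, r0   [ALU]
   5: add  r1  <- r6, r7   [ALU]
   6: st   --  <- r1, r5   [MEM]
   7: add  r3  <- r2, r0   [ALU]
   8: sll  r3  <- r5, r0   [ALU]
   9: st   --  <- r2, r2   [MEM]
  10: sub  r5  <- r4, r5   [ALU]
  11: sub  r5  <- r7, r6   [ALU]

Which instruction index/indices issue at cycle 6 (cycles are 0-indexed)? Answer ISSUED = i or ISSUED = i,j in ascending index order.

ISSUED = 10

c0: i0 st  no-port MEM/MEM
c1: i1 st  no-port MEM/MEM
c2: i2&i3 ld;mul  pair
c3: i4&i5 add;add  pair
c4: i6&i7 st;add  pair
c5: i8&i9 sll;st  pair
c6: i10 sub  WAW r5
c7: i11 sub  tail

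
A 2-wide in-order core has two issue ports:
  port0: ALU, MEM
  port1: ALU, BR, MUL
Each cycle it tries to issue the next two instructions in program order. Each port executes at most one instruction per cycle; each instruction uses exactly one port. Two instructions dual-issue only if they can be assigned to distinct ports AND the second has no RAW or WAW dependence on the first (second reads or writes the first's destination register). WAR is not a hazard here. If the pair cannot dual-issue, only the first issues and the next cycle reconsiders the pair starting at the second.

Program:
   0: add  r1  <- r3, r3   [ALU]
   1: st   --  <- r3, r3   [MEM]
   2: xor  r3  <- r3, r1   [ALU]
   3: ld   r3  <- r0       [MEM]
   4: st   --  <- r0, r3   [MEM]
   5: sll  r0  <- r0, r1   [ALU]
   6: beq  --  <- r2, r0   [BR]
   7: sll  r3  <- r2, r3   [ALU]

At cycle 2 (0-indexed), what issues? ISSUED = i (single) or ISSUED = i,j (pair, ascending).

ISSUED = 3

t=0 i0,i1:add+st ; dual
t=1 i2:xor ; WAW r3
t=2 i3:ld ; no-port MEM/MEM
t=3 i4,i5:st+sll ; dual
t=4 i6,i7:beq+sll ; dual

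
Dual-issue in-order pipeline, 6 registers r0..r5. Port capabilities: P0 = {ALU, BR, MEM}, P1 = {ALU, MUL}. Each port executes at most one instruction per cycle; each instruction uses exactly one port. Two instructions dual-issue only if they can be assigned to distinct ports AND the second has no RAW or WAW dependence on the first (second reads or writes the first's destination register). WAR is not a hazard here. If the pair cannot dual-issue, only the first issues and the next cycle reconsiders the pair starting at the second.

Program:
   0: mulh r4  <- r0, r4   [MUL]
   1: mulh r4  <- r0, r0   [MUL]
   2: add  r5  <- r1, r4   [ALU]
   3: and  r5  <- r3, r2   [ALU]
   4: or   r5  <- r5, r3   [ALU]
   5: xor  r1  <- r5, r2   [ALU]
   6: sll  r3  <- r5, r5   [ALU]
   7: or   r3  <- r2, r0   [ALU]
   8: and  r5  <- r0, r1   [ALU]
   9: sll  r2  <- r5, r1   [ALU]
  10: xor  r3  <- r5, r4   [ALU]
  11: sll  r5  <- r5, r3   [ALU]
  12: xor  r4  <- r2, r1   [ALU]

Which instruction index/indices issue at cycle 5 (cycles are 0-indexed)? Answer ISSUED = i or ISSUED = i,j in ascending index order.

ISSUED = 5,6

t=0 i0:mulh ; no-port MUL/MUL
t=1 i1:mulh ; RAW r4
t=2 i2:add ; WAW r5
t=3 i3:and ; RAW+WAW r5
t=4 i4:or ; RAW r5
t=5 i5&i6:xor;sll ; 2-wide
t=6 i7&i8:or;and ; 2-wide
t=7 i9&i10:sll;xor ; 2-wide
t=8 i11&i12:sll;xor ; 2-wide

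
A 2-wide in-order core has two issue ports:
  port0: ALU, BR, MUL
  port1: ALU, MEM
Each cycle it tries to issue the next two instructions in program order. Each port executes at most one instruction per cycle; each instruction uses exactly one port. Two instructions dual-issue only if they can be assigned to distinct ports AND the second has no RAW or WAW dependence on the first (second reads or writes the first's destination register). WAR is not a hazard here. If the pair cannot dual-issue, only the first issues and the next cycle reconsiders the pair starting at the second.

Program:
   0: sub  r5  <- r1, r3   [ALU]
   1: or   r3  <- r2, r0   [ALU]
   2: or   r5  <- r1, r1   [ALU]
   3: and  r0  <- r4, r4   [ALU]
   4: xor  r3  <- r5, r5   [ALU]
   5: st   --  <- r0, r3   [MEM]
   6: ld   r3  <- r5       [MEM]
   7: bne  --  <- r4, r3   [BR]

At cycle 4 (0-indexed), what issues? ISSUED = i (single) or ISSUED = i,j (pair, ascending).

ISSUED = 6

  cy0 -> i0&i1 (sub/or) 2-wide
  cy1 -> i2&i3 (or/and) 2-wide
  cy2 -> i4 (xor) RAW r3
  cy3 -> i5 (st) no-port MEM/MEM
  cy4 -> i6 (ld) RAW r3
  cy5 -> i7 (bne) tail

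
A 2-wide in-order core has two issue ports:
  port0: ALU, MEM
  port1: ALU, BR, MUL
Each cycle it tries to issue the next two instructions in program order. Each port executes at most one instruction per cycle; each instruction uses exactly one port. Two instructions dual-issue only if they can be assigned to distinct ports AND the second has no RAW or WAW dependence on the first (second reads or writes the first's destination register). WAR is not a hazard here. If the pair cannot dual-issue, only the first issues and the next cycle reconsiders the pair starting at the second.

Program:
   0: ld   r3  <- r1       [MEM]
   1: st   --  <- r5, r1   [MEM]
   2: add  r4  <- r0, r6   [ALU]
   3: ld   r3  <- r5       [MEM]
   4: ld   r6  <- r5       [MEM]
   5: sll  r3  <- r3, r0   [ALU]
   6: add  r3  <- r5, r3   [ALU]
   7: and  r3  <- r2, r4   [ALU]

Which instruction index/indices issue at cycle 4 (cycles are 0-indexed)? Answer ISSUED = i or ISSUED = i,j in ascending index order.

  cy0 -> i0 (ld) no-port MEM/MEM
  cy1 -> i1,i2 (st/add) 2-wide
  cy2 -> i3 (ld) no-port MEM/MEM
  cy3 -> i4,i5 (ld/sll) 2-wide
  cy4 -> i6 (add) WAW r3
  cy5 -> i7 (and) tail

ISSUED = 6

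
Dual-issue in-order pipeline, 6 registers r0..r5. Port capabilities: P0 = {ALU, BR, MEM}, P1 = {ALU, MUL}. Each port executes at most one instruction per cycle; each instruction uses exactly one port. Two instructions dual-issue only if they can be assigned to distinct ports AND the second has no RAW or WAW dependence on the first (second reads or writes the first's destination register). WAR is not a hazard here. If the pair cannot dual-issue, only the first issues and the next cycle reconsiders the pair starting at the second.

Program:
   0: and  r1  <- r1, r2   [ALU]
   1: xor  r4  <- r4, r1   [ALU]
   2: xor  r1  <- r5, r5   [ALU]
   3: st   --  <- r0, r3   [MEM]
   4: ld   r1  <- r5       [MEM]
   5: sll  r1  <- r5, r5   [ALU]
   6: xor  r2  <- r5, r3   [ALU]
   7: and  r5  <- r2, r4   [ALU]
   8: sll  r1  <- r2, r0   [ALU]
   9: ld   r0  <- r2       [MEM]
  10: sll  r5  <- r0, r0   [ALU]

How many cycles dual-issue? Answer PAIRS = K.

PAIRS = 3

#0 head=0: and i0 RAW r1
#1 head=1: xor+xor i1,i2 pair
#2 head=3: st i3 no-port MEM/MEM
#3 head=4: ld i4 WAW r1
#4 head=5: sll+xor i5,i6 pair
#5 head=7: and+sll i7,i8 pair
#6 head=9: ld i9 RAW r0
#7 head=10: sll i10 tail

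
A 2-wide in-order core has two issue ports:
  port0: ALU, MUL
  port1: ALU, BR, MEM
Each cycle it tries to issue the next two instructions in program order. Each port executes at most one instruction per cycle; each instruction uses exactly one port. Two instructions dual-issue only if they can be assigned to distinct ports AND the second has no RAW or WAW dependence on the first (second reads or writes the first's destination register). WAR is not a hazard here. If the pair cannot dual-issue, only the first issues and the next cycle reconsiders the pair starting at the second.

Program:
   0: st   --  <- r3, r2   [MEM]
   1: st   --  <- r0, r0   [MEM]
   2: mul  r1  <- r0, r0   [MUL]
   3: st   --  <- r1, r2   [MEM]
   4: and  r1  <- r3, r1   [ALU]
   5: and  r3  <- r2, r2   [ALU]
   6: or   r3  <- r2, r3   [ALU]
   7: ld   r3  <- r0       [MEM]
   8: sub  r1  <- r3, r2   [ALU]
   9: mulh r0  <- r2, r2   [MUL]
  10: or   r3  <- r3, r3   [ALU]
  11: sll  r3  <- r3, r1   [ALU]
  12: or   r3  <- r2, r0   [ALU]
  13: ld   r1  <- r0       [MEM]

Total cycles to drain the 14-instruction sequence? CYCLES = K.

CYCLES = 10

t=0 i0:st ; no-port MEM/MEM
t=1 i1/i2:st/mul ; 2-wide
t=2 i3/i4:st/and ; 2-wide
t=3 i5:and ; RAW+WAW r3
t=4 i6:or ; WAW r3
t=5 i7:ld ; RAW r3
t=6 i8/i9:sub/mulh ; 2-wide
t=7 i10:or ; RAW+WAW r3
t=8 i11:sll ; WAW r3
t=9 i12/i13:or/ld ; 2-wide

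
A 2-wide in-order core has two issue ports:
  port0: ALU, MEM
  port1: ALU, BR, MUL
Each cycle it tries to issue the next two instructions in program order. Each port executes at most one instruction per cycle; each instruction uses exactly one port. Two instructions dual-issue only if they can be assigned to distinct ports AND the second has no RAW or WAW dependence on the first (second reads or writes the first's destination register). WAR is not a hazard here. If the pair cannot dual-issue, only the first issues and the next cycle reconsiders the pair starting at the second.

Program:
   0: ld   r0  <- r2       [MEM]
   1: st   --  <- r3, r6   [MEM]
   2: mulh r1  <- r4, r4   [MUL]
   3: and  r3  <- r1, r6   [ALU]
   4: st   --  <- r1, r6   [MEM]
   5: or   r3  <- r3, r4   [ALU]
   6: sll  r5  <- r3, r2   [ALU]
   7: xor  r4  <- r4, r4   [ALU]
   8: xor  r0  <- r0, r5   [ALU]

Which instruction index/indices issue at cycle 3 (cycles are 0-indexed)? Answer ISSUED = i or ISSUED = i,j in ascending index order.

ISSUED = 5

0. ld.MEM @i0  | no-port MEM/MEM
1. st.MEM/mulh.MUL @i1&i2  | pair
2. and.ALU/st.MEM @i3&i4  | pair
3. or.ALU @i5  | RAW r3
4. sll.ALU/xor.ALU @i6&i7  | pair
5. xor.ALU @i8  | tail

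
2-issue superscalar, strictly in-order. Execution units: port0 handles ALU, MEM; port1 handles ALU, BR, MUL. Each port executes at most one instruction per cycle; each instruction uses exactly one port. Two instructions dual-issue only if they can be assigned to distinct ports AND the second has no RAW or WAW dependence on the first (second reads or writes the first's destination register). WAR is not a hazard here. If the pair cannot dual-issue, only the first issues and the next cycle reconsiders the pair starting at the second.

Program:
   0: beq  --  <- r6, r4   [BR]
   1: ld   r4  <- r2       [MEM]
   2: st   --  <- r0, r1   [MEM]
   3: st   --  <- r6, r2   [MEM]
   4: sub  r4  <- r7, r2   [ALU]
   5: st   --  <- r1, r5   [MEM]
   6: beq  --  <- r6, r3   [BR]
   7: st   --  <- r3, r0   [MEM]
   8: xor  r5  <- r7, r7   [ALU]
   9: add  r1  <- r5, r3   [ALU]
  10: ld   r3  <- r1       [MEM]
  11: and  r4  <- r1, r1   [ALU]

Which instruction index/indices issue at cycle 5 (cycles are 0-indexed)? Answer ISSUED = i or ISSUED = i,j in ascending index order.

ISSUED = 9

[0] i0+i1  beq ld  -- pair
[1] i2  st  -- no-port MEM/MEM
[2] i3+i4  st sub  -- pair
[3] i5+i6  st beq  -- pair
[4] i7+i8  st xor  -- pair
[5] i9  add  -- RAW r1
[6] i10+i11  ld and  -- pair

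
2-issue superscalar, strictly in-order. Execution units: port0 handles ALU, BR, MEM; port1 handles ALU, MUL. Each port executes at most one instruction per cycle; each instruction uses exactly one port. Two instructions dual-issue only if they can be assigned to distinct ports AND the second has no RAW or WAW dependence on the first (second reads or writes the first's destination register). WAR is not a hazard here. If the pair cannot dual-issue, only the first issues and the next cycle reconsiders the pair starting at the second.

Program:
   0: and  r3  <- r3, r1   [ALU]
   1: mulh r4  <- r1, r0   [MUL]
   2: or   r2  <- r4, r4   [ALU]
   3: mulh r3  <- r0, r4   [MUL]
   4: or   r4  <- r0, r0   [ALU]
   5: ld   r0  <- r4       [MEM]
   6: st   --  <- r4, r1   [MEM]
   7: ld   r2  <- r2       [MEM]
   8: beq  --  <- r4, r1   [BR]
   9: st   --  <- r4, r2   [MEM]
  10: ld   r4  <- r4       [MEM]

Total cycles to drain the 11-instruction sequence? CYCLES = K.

CYCLES = 9

0. and mulh @i0&i1  | pair
1. or mulh @i2&i3  | pair
2. or @i4  | RAW r4
3. ld @i5  | no-port MEM/MEM
4. st @i6  | no-port MEM/MEM
5. ld @i7  | no-port MEM/BR
6. beq @i8  | no-port BR/MEM
7. st @i9  | no-port MEM/MEM
8. ld @i10  | tail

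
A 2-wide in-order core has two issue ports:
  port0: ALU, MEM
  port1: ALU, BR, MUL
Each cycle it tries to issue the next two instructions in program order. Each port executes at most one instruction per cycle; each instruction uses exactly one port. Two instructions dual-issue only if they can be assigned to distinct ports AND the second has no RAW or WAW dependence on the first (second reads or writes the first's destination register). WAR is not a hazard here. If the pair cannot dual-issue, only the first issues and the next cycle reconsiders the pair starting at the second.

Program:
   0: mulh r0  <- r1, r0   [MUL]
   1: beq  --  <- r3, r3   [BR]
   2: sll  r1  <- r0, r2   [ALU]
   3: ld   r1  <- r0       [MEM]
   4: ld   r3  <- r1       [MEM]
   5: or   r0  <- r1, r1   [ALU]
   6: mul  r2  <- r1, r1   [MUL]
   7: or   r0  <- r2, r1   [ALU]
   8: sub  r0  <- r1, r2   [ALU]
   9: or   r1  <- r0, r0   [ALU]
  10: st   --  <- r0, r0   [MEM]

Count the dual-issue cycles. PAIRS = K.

t=0 i0:mulh ; no-port MUL/BR
t=1 i1,i2:beq/sll ; dual
t=2 i3:ld ; no-port MEM/MEM
t=3 i4,i5:ld/or ; dual
t=4 i6:mul ; RAW r2
t=5 i7:or ; WAW r0
t=6 i8:sub ; RAW r0
t=7 i9,i10:or/st ; dual

PAIRS = 3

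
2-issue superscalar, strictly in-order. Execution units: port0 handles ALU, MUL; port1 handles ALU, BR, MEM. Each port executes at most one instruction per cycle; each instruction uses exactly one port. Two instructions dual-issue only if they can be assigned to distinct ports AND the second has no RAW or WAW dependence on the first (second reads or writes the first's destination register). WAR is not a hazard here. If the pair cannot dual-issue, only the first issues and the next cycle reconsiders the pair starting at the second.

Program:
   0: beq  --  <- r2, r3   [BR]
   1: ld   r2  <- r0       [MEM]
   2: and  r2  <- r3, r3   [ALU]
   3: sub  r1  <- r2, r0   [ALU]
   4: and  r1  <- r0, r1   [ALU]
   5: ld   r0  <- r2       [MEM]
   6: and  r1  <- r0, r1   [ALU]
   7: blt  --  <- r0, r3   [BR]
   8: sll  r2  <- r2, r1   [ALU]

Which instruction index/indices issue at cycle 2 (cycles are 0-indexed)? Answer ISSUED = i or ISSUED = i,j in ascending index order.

ISSUED = 2

[0] i0  beq.BR  -- no-port BR/MEM
[1] i1  ld.MEM  -- WAW r2
[2] i2  and.ALU  -- RAW r2
[3] i3  sub.ALU  -- RAW+WAW r1
[4] i4,i5  and.ALU;ld.MEM  -- pair
[5] i6,i7  and.ALU;blt.BR  -- pair
[6] i8  sll.ALU  -- tail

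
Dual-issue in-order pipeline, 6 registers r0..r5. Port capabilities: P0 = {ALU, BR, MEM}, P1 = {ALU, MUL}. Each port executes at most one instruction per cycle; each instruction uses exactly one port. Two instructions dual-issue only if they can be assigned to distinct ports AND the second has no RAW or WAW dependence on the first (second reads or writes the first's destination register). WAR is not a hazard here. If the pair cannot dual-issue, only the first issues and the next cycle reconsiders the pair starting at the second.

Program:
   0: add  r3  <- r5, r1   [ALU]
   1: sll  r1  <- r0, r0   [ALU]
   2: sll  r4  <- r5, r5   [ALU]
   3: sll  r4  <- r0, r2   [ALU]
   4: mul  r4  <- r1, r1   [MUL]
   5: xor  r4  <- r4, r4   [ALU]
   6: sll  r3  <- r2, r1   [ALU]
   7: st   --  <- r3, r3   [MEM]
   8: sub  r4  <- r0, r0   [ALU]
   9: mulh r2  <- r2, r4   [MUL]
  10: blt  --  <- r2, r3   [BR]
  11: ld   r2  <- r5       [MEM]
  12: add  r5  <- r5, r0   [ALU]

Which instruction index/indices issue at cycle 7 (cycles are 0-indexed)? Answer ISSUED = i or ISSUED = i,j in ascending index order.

c0: i0/i1 add/sll  pair
c1: i2 sll  WAW r4
c2: i3 sll  WAW r4
c3: i4 mul  RAW+WAW r4
c4: i5/i6 xor/sll  pair
c5: i7/i8 st/sub  pair
c6: i9 mulh  RAW r2
c7: i10 blt  no-port BR/MEM
c8: i11/i12 ld/add  pair

ISSUED = 10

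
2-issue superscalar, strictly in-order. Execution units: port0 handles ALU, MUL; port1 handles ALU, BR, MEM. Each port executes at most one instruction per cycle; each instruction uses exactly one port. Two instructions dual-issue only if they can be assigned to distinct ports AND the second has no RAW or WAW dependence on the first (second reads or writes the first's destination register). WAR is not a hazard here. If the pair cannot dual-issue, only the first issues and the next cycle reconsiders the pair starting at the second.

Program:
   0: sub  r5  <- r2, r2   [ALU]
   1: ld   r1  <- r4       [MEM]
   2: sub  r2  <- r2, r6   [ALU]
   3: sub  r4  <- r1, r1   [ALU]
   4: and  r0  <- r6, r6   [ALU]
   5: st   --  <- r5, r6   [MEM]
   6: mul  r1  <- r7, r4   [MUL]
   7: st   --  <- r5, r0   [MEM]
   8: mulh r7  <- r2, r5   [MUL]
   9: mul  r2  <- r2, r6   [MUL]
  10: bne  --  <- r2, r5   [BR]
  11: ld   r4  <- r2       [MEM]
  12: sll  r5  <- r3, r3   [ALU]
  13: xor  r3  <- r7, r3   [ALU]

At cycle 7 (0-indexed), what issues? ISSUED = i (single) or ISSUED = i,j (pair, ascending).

t=0 i0/i1:sub.ALU ld.MEM ; pair
t=1 i2/i3:sub.ALU sub.ALU ; pair
t=2 i4/i5:and.ALU st.MEM ; pair
t=3 i6/i7:mul.MUL st.MEM ; pair
t=4 i8:mulh.MUL ; no-port MUL/MUL
t=5 i9:mul.MUL ; RAW r2
t=6 i10:bne.BR ; no-port BR/MEM
t=7 i11/i12:ld.MEM sll.ALU ; pair
t=8 i13:xor.ALU ; tail

ISSUED = 11,12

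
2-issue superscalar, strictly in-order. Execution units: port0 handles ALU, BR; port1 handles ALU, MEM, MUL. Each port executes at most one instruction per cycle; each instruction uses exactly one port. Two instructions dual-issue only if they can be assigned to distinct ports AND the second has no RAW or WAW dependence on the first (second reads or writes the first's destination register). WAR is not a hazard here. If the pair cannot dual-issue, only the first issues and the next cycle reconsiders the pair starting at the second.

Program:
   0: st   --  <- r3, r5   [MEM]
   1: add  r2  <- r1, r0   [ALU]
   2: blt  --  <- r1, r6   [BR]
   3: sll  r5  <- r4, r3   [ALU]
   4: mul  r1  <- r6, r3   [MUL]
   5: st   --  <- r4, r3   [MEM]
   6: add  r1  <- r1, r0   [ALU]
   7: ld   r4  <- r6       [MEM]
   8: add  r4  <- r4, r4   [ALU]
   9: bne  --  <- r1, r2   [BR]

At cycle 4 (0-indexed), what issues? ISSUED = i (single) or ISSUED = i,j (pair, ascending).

t=0 i0/i1:st.MEM+add.ALU ; dual
t=1 i2/i3:blt.BR+sll.ALU ; dual
t=2 i4:mul.MUL ; no-port MUL/MEM
t=3 i5/i6:st.MEM+add.ALU ; dual
t=4 i7:ld.MEM ; RAW+WAW r4
t=5 i8/i9:add.ALU+bne.BR ; dual

ISSUED = 7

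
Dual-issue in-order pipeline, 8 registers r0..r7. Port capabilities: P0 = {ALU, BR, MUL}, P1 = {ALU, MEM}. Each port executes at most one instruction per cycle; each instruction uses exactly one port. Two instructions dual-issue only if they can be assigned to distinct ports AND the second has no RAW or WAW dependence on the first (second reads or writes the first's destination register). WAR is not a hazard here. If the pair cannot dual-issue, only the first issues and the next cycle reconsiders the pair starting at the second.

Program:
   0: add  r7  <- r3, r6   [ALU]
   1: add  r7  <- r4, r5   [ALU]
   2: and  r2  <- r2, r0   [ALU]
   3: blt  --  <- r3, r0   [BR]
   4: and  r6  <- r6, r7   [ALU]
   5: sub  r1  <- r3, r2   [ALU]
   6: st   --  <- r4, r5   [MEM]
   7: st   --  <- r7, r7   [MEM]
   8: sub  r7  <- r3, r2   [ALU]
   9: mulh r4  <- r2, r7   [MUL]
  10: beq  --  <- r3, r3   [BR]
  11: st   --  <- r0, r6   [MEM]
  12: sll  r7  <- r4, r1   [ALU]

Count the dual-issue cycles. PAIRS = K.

t=0 i0:add.ALU ; WAW r7
t=1 i1,i2:add.ALU;and.ALU ; dual
t=2 i3,i4:blt.BR;and.ALU ; dual
t=3 i5,i6:sub.ALU;st.MEM ; dual
t=4 i7,i8:st.MEM;sub.ALU ; dual
t=5 i9:mulh.MUL ; no-port MUL/BR
t=6 i10,i11:beq.BR;st.MEM ; dual
t=7 i12:sll.ALU ; tail

PAIRS = 5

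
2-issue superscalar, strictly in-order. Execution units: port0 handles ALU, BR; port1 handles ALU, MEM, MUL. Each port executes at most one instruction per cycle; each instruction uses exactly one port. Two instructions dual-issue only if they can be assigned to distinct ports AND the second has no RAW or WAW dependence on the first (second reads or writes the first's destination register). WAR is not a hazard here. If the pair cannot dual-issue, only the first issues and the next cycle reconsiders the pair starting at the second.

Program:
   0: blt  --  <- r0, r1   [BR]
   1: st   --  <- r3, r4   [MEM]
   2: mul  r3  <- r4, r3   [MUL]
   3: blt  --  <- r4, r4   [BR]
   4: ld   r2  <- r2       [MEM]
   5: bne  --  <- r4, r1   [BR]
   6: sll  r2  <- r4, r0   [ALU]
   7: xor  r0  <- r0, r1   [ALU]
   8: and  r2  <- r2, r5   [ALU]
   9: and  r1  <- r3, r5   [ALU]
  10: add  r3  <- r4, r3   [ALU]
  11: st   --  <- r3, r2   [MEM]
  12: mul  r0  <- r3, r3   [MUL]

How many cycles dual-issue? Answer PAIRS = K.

PAIRS = 5

c0: i0&i1 blt/st  dual
c1: i2&i3 mul/blt  dual
c2: i4&i5 ld/bne  dual
c3: i6&i7 sll/xor  dual
c4: i8&i9 and/and  dual
c5: i10 add  RAW r3
c6: i11 st  no-port MEM/MUL
c7: i12 mul  tail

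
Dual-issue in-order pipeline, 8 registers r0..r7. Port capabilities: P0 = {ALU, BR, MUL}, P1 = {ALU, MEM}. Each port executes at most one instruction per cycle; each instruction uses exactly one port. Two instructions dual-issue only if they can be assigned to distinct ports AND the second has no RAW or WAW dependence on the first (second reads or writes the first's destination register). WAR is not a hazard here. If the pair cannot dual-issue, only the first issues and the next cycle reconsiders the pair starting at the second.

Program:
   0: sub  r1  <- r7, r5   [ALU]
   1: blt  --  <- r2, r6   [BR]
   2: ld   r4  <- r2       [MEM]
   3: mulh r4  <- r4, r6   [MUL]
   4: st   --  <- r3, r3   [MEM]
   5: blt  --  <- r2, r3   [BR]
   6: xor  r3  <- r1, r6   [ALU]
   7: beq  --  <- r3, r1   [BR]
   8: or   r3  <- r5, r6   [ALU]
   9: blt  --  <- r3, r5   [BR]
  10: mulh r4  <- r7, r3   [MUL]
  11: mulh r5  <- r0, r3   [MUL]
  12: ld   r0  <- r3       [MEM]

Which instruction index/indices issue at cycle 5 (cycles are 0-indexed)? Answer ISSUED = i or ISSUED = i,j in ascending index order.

ISSUED = 9

0. sub.ALU+blt.BR @i0,i1  | dual
1. ld.MEM @i2  | RAW+WAW r4
2. mulh.MUL+st.MEM @i3,i4  | dual
3. blt.BR+xor.ALU @i5,i6  | dual
4. beq.BR+or.ALU @i7,i8  | dual
5. blt.BR @i9  | no-port BR/MUL
6. mulh.MUL @i10  | no-port MUL/MUL
7. mulh.MUL+ld.MEM @i11,i12  | dual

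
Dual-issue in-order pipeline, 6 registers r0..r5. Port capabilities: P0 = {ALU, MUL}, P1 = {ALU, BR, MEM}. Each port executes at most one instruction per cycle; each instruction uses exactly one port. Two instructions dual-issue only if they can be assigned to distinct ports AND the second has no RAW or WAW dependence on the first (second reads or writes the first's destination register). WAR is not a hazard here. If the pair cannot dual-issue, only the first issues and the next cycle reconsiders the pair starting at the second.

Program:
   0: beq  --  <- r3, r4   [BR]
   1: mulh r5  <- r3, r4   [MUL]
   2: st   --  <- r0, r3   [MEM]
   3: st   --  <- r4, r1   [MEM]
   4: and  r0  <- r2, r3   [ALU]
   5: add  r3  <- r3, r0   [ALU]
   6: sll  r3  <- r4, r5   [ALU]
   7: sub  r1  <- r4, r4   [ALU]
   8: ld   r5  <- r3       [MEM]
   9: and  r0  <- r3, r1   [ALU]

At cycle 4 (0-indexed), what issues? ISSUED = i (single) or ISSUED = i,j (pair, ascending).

[0] i0/i1  beq.BR/mulh.MUL  -- dual
[1] i2  st.MEM  -- no-port MEM/MEM
[2] i3/i4  st.MEM/and.ALU  -- dual
[3] i5  add.ALU  -- WAW r3
[4] i6/i7  sll.ALU/sub.ALU  -- dual
[5] i8/i9  ld.MEM/and.ALU  -- dual

ISSUED = 6,7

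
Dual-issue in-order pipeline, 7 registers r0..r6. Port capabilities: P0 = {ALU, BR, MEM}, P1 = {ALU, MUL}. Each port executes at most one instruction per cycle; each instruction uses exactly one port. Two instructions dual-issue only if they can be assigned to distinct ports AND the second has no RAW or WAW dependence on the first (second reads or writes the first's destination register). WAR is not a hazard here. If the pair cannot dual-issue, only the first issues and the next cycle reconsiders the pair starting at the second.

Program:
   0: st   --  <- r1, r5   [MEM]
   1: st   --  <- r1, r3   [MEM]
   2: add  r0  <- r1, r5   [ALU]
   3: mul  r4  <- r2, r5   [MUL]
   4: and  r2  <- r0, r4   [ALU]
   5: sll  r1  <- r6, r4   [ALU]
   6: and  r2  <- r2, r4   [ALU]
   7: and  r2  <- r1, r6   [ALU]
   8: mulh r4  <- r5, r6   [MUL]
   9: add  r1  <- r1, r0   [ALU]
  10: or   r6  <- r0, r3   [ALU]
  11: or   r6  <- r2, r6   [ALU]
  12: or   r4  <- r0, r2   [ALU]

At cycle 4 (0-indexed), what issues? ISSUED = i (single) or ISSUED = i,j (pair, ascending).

ISSUED = 6

t=0 i0:st.MEM ; no-port MEM/MEM
t=1 i1+i2:st.MEM+add.ALU ; pair
t=2 i3:mul.MUL ; RAW r4
t=3 i4+i5:and.ALU+sll.ALU ; pair
t=4 i6:and.ALU ; WAW r2
t=5 i7+i8:and.ALU+mulh.MUL ; pair
t=6 i9+i10:add.ALU+or.ALU ; pair
t=7 i11+i12:or.ALU+or.ALU ; pair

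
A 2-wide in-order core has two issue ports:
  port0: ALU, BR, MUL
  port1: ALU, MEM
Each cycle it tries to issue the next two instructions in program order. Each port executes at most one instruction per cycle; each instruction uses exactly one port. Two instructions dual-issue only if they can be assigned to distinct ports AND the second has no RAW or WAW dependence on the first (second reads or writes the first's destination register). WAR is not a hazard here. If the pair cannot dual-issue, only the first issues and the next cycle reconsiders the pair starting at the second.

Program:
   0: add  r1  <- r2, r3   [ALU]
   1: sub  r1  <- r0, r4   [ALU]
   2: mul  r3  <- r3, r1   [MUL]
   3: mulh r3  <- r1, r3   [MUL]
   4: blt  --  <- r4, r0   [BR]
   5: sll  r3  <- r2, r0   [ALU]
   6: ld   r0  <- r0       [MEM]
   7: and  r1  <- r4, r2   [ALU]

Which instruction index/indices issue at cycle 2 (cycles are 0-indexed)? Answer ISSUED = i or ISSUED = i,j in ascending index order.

t=0 i0:add.ALU ; WAW r1
t=1 i1:sub.ALU ; RAW r1
t=2 i2:mul.MUL ; no-port MUL/MUL
t=3 i3:mulh.MUL ; no-port MUL/BR
t=4 i4&i5:blt.BR;sll.ALU ; dual
t=5 i6&i7:ld.MEM;and.ALU ; dual

ISSUED = 2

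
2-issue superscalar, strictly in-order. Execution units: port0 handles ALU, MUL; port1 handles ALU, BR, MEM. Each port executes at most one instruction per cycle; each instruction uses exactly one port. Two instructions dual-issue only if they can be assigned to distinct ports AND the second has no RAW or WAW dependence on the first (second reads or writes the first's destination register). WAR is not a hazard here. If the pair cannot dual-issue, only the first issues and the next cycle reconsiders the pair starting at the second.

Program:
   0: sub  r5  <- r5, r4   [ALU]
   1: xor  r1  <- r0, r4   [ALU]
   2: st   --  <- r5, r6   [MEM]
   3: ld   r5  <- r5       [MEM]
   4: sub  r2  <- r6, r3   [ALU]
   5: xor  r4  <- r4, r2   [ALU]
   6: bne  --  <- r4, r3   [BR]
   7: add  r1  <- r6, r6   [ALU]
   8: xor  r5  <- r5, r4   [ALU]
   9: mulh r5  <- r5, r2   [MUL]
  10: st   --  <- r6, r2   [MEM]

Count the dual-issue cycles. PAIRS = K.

PAIRS = 4

  cy0 -> i0+i1 (sub xor) pair
  cy1 -> i2 (st) no-port MEM/MEM
  cy2 -> i3+i4 (ld sub) pair
  cy3 -> i5 (xor) RAW r4
  cy4 -> i6+i7 (bne add) pair
  cy5 -> i8 (xor) RAW+WAW r5
  cy6 -> i9+i10 (mulh st) pair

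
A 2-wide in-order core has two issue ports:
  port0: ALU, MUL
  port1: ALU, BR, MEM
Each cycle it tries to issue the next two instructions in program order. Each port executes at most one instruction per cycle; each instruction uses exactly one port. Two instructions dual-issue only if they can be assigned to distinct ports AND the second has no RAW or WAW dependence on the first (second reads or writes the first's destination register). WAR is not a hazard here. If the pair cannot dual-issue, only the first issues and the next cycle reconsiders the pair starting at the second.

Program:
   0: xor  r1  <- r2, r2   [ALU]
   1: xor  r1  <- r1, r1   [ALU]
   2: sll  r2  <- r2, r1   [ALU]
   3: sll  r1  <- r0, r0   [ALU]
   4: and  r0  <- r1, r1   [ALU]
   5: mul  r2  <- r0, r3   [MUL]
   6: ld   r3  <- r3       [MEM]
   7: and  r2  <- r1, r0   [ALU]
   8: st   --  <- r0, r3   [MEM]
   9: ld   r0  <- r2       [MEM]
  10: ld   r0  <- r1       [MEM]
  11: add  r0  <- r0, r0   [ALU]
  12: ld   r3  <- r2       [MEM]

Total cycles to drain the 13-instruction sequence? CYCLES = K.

#0 head=0: xor i0 RAW+WAW r1
#1 head=1: xor i1 RAW r1
#2 head=2: sll sll i2+i3 2-wide
#3 head=4: and i4 RAW r0
#4 head=5: mul ld i5+i6 2-wide
#5 head=7: and st i7+i8 2-wide
#6 head=9: ld i9 no-port MEM/MEM
#7 head=10: ld i10 RAW+WAW r0
#8 head=11: add ld i11+i12 2-wide

CYCLES = 9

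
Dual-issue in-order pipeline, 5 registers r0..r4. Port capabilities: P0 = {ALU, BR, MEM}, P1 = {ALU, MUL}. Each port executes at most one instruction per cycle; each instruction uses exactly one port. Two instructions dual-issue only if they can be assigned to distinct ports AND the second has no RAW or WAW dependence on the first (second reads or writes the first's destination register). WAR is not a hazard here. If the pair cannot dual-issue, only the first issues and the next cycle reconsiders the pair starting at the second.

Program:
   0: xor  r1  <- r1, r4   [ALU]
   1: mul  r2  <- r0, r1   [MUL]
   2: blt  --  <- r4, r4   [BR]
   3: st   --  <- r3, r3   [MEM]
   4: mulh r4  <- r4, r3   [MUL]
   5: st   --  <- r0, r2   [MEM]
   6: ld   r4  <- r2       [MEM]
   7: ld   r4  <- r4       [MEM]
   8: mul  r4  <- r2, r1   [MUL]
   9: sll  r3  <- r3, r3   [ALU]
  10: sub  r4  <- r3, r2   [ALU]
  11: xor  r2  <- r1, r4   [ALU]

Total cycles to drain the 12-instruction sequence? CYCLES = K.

  cy0 -> i0 (xor) RAW r1
  cy1 -> i1+i2 (mul blt) dual
  cy2 -> i3+i4 (st mulh) dual
  cy3 -> i5 (st) no-port MEM/MEM
  cy4 -> i6 (ld) no-port MEM/MEM
  cy5 -> i7 (ld) WAW r4
  cy6 -> i8+i9 (mul sll) dual
  cy7 -> i10 (sub) RAW r4
  cy8 -> i11 (xor) tail

CYCLES = 9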